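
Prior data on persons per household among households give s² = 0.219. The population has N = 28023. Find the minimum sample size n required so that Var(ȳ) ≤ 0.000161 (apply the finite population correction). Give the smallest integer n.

Without fpc, n₀ = s²/D = 0.219/0.000161 = 1360.2484.
With fpc, (1 − n/N)·s²/n ≤ D requires n ≥ n₀/(1 + n₀/N) = 1360.2484/(1 + 1360.2484/28023) = 1297.2780.
Rounding up, n = 1298.

1298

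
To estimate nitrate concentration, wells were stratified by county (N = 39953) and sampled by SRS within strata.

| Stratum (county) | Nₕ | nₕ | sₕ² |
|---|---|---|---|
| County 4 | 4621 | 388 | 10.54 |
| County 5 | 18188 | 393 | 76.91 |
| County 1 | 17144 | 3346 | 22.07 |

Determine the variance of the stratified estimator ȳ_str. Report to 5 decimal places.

0.04099

Var(ȳ_str) = Σₕ Wₕ²(1 − fₕ)sₕ²/nₕ with Wₕ = Nₕ/N, N = 39953.
County 4: Wₕ = 0.11566090; term = 0.11566090²·(1 − 0.08396451)·10.54/388 = 3.3288508 × 10^-4.
County 5: Wₕ = 0.45523490; term = 0.45523490²·(1 − 0.02160765)·76.91/393 = 0.039680251.
County 1: Wₕ = 0.42910420; term = 0.42910420²·(1 − 0.19517032)·22.07/3346 = 9.7747555 × 10^-4.
Sum = 0.040990612.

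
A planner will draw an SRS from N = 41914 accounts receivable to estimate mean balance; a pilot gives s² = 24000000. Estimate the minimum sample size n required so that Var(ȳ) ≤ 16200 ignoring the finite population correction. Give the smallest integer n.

Without fpc, n₀ = s²/D = 24000000/16200 = 1481.4815.
Rounding up, n = 1482.

1482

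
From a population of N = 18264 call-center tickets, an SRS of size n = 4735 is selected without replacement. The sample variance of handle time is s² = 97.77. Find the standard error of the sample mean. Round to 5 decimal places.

0.12367

Under SRS without replacement, Var(ȳ) = (1 − f)·s²/n with f = n/N = 4735/18264 = 0.25925318.
Var(ȳ) = (1 − 0.25925318)·97.77/4735 = 0.74074682·0.020648363 = 0.01529521.
SE(ȳ) = √(0.01529521) = 0.12367.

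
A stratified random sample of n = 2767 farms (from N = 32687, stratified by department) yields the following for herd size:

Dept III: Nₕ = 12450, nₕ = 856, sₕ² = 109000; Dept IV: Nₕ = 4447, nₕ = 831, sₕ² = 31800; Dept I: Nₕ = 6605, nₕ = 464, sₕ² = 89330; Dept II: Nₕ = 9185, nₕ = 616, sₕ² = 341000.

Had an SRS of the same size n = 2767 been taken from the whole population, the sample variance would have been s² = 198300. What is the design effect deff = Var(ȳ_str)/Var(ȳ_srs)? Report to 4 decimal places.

1.0041

Var(ȳ_str) = Σ Wₕ²(1−fₕ)sₕ²/nₕ with Wₕ = Nₕ/32687:
  Dept III: (12450/32687)²·(1−856/12450)·109000/856 = 17.203042
  Dept IV: (4447/32687)²·(1−831/4447)·31800/831 = 0.57593241
  Dept I: (6605/32687)²·(1−464/6605)·89330/464 = 7.308717
  Dept II: (9185/32687)²·(1−616/9185)·341000/616 = 40.77865
  → Var(ȳ_str) = 65.866341.
Var(ȳ_srs) = (1 − 2767/32687)·198300/2767 = 65.599432.
deff = 65.866341 / 65.599432 = 1.0041.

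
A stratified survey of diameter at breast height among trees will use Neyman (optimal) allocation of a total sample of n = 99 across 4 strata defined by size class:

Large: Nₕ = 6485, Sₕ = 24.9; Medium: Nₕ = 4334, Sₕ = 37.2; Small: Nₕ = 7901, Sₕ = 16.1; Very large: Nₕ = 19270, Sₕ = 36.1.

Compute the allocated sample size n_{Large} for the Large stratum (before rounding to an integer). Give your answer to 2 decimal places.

13.95

Neyman allocation: nₕ = n·NₕSₕ / Σⱼ NⱼSⱼ.
Σ NⱼSⱼ = 6485·24.9 + 4334·37.2 + 7901·16.1 + 19270·36.1 = 1.1455544 × 10^6.
n_{Large} = 99·6485·24.9 / (1.1455544 × 10^6) = 13.95.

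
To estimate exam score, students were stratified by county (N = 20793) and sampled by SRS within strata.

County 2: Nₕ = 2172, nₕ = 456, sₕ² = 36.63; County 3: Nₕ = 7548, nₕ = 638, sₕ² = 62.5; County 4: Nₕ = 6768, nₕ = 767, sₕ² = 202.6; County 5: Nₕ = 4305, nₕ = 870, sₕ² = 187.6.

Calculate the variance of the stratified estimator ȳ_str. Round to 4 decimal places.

Var(ȳ_str) = Σₕ Wₕ²(1 − fₕ)sₕ²/nₕ with Wₕ = Nₕ/N, N = 20793.
County 2: Wₕ = 0.10445823; term = 0.10445823²·(1 − 0.20994475)·36.63/456 = 6.9249218 × 10^-4.
County 3: Wₕ = 0.36300678; term = 0.36300678²·(1 − 0.08452570)·62.5/638 = 0.011817755.
County 4: Wₕ = 0.32549416; term = 0.32549416²·(1 − 0.11332742)·202.6/767 = 0.024813827.
County 5: Wₕ = 0.20704083; term = 0.20704083²·(1 − 0.20209059)·187.6/870 = 0.0073752912.
Sum = 0.044699365.

0.0447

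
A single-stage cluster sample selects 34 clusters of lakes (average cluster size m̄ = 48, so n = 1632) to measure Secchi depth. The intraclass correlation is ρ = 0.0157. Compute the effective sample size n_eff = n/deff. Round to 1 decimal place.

939.1

deff = 1 + (48 − 1)·0.0157 = 1 + 0.7379 = 1.7379.
n_eff = 1632 / 1.7379 = 939.1.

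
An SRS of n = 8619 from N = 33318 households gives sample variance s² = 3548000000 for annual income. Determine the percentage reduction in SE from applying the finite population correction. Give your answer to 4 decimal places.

f = n/N = 8619/33318 = 0.25868900.
SE_no-fpc = √(s²/n) = 641.59854; SE_fpc = √((1−f)s²/n) = 552.41262.
Ratio = √(1−f) = 0.86099419. Reduction = 100·(1 − 0.86099419) = 13.9006%.

13.9006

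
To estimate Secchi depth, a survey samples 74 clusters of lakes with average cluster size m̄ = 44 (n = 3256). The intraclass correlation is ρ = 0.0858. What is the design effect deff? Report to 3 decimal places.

4.689

deff = 1 + (44 − 1)·0.0858 = 1 + 3.6894 = 4.6894.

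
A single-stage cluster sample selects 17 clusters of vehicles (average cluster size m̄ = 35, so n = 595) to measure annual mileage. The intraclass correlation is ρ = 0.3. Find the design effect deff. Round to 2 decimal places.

11.20

deff = 1 + (35 − 1)·0.3 = 1 + 10.2 = 11.2.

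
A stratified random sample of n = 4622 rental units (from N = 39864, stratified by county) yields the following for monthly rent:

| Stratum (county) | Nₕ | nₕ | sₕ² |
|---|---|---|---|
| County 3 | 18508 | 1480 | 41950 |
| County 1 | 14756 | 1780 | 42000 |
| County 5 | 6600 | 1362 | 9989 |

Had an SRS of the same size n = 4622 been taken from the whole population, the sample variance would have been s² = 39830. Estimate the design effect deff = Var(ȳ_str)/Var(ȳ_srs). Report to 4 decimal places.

Var(ȳ_str) = Σ Wₕ²(1−fₕ)sₕ²/nₕ with Wₕ = Nₕ/39864:
  County 3: (18508/39864)²·(1−1480/18508)·41950/1480 = 5.6212336
  County 1: (14756/39864)²·(1−1780/14756)·42000/1780 = 2.8430011
  County 5: (6600/39864)²·(1−1362/6600)·9989/1362 = 0.15954845
  → Var(ȳ_str) = 8.6237832.
Var(ȳ_srs) = (1 − 4622/39864)·39830/4622 = 7.6183345.
deff = 8.6237832 / 7.6183345 = 1.1320.

1.1320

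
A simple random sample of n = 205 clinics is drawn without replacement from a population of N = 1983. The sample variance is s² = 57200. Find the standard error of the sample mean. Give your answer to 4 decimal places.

Under SRS without replacement, Var(ȳ) = (1 − f)·s²/n with f = n/N = 205/1983 = 0.10337872.
Var(ȳ) = (1 − 0.10337872)·57200/205 = 0.89662128·279.02439 = 250.17921.
SE(ȳ) = √(250.17921) = 15.8171.

15.8171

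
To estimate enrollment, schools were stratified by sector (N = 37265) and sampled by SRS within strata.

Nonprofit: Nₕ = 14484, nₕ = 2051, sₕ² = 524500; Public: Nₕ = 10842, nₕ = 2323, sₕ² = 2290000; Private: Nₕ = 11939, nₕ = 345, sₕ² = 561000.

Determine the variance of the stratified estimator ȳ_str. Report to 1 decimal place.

260.8

Var(ȳ_str) = Σₕ Wₕ²(1 − fₕ)sₕ²/nₕ with Wₕ = Nₕ/N, N = 37265.
Nonprofit: Wₕ = 0.38867570; term = 0.38867570²·(1 − 0.14160453)·524500/2051 = 33.1621.
Public: Wₕ = 0.29094324; term = 0.29094324²·(1 − 0.21425936)·2290000/2323 = 65.566506.
Private: Wₕ = 0.32038105; term = 0.32038105²·(1 − 0.02889689)·561000/345 = 162.08498.
Sum = 260.81359.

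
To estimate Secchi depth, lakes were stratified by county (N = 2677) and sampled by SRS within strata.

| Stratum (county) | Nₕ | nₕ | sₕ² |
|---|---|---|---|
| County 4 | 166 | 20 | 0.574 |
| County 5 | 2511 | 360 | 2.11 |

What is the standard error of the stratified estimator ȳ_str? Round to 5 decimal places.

0.06719

Var(ȳ_str) = Σₕ Wₕ²(1 − fₕ)sₕ²/nₕ with Wₕ = Nₕ/N, N = 2677.
County 4: Wₕ = 0.06200971; term = 0.06200971²·(1 − 0.12048193)·0.574/20 = 9.7061299 × 10^-5.
County 5: Wₕ = 0.93799029; term = 0.93799029²·(1 − 0.14336918)·2.11/360 = 0.0044174367.
Sum = 0.004514498.
SE = √(0.004514498) = 0.06719.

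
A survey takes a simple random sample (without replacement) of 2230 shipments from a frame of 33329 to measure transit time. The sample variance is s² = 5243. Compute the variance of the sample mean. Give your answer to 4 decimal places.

Under SRS without replacement, Var(ȳ) = (1 − f)·s²/n with f = n/N = 2230/33329 = 0.06690870.
Var(ȳ) = (1 − 0.06690870)·5243/2230 = 0.93309130·2.3511211 = 2.1938106.

2.1938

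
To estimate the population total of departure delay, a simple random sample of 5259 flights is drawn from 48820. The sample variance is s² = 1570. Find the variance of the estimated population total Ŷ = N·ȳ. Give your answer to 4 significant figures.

Var(Ŷ) = N²·Var(ȳ) = N²·(1 − n/N)·s²/n.
f = 5259/48820 = 0.10772224; Var(ȳ) = 0.89227776·1570/5259 = 0.26637689.
Var(Ŷ) = 48820² · 0.26637689 = 6.3488066 × 10^8.

6.349 × 10^8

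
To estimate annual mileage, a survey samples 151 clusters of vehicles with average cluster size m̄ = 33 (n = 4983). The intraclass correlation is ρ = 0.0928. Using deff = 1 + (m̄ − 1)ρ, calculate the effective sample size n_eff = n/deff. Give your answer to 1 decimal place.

1255.3

deff = 1 + (33 − 1)·0.0928 = 1 + 2.9696 = 3.9696.
n_eff = 4983 / 3.9696 = 1255.3.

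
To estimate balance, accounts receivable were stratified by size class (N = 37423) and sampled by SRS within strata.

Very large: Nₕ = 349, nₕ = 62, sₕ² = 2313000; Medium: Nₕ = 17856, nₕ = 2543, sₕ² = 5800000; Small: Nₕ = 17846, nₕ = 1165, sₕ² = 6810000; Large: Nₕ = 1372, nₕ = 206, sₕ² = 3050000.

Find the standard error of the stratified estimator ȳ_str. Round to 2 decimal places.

41.32

Var(ȳ_str) = Σₕ Wₕ²(1 − fₕ)sₕ²/nₕ with Wₕ = Nₕ/N, N = 37423.
Very large: Wₕ = 0.00932582; term = 0.00932582²·(1 − 0.17765043)·2313000/62 = 2.6681735.
Medium: Wₕ = 0.47713973; term = 0.47713973²·(1 − 0.14241711)·5800000/2543 = 445.2961.
Small: Wₕ = 0.47687251; term = 0.47687251²·(1 − 0.06528074)·6810000/1165 = 1242.5302.
Large: Wₕ = 0.03666195; term = 0.03666195²·(1 − 0.15014577)·3050000/206 = 16.912511.
Sum = 1707.407.
SE = √(1707.407) = 41.32.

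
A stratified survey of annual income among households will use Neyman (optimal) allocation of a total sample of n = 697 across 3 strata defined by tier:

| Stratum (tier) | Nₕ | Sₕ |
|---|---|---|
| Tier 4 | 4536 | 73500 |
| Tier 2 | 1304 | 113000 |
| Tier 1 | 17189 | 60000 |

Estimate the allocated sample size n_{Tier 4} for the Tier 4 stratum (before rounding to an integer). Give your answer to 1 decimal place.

Neyman allocation: nₕ = n·NₕSₕ / Σⱼ NⱼSⱼ.
Σ NⱼSⱼ = 4536·73500 + 1304·113000 + 17189·60000 = 1.512088 × 10^9.
n_{Tier 4} = 697·4536·73500 / (1.512088 × 10^9) = 153.7.

153.7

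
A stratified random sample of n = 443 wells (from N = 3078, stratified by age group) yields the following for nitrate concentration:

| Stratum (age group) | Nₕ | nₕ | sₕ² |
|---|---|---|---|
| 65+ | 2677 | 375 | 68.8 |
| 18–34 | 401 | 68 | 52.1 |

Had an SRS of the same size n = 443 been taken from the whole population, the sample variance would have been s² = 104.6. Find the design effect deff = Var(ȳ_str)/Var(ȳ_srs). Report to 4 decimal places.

0.6438

Var(ȳ_str) = Σ Wₕ²(1−fₕ)sₕ²/nₕ with Wₕ = Nₕ/3078:
  65+: (2677/3078)²·(1−375/2677)·68.8/375 = 0.11933659
  18–34: (401/3078)²·(1−68/401)·52.1/68 = 0.010798917
  → Var(ȳ_str) = 0.13013551.
Var(ȳ_srs) = (1 − 443/3078)·104.6/443 = 0.20213428.
deff = 0.13013551 / 0.20213428 = 0.6438.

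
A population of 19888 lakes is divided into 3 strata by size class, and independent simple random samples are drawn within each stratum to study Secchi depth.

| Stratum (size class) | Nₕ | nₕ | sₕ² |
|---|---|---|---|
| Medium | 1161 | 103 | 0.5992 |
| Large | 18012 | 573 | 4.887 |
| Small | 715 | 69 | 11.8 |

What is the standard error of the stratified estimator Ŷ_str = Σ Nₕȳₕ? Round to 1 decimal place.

Var(Ŷ_str) = Σₕ Nₕ²(1 − fₕ)sₕ²/nₕ.
Medium: 1161²·(1 − 103/1161)·0.5992/103 = 7145.8265.
Large: 18012²·(1 − 573/18012)·4.887/573 = 2.6789909 × 10^6.
Small: 715²·(1 − 69/715)·11.8/69 = 78989.884.
Sum = 2.7651266 × 10^6.
SE = √(2.7651266 × 10^6) = 1662.9.

1662.9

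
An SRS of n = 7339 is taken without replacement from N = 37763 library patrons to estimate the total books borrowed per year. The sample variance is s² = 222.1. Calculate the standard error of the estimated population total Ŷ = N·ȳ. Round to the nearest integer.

5897

Var(Ŷ) = N²·Var(ȳ) = N²·(1 − n/N)·s²/n.
f = 7339/37763 = 0.19434367; Var(ȳ) = 0.80565633·222.1/7339 = 0.02438156.
Var(Ŷ) = 37763² · 0.02438156 = 3.4769181 × 10^7.
SE(Ŷ) = √(3.4769181 × 10^7) = 5897.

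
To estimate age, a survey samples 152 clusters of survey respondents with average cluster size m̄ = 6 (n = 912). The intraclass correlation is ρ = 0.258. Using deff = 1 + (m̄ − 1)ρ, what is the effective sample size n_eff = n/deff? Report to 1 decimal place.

398.3

deff = 1 + (6 − 1)·0.258 = 1 + 1.29 = 2.29.
n_eff = 912 / 2.29 = 398.3.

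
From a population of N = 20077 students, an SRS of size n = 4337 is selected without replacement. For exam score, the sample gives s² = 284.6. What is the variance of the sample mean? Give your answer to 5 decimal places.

0.05145

Under SRS without replacement, Var(ȳ) = (1 − f)·s²/n with f = n/N = 4337/20077 = 0.21601833.
Var(ȳ) = (1 − 0.21601833)·284.6/4337 = 0.78398167·0.065621397 = 0.051445973.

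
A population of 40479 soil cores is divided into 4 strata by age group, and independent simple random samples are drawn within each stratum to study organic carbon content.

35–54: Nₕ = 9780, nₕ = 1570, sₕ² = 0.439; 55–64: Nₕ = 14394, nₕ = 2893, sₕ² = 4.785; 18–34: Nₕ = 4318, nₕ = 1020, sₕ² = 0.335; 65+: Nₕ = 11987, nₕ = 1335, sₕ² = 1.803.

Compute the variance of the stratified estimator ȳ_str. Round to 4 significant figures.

2.889 × 10^-4

Var(ȳ_str) = Σₕ Wₕ²(1 − fₕ)sₕ²/nₕ with Wₕ = Nₕ/N, N = 40479.
35–54: Wₕ = 0.24160676; term = 0.24160676²·(1 − 0.16053170)·0.439/1570 = 1.3702106 × 10^-5.
55–64: Wₕ = 0.35559179; term = 0.35559179²·(1 − 0.20098652)·4.785/2893 = 1.6710562 × 10^-4.
18–34: Wₕ = 0.10667260; term = 0.10667260²·(1 − 0.23622047)·0.335/1020 = 2.8544233 × 10^-6.
65+: Wₕ = 0.29612886; term = 0.29612886²·(1 − 0.11137065)·1.803/1335 = 1.0524381 × 10^-4.
Sum = 2.8890596 × 10^-4.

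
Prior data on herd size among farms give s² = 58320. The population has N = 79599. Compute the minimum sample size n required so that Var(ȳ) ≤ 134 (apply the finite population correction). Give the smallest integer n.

Without fpc, n₀ = s²/D = 58320/134 = 435.2239.
With fpc, (1 − n/N)·s²/n ≤ D requires n ≥ n₀/(1 + n₀/N) = 435.2239/(1 + 435.2239/79599) = 432.8572.
Rounding up, n = 433.

433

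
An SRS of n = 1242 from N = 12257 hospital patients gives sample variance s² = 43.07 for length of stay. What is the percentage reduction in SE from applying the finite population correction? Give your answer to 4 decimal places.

f = n/N = 1242/12257 = 0.10132985.
SE_no-fpc = √(s²/n) = 0.18622014; SE_fpc = √((1−f)s²/n) = 0.17653336.
Ratio = √(1−f) = 0.94798215. Reduction = 100·(1 − 0.94798215) = 5.2018%.

5.2018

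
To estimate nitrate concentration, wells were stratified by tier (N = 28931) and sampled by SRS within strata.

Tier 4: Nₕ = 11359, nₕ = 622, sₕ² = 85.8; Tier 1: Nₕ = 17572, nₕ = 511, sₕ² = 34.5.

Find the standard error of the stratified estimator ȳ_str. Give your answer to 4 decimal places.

Var(ȳ_str) = Σₕ Wₕ²(1 − fₕ)sₕ²/nₕ with Wₕ = Nₕ/N, N = 28931.
Tier 4: Wₕ = 0.39262383; term = 0.39262383²·(1 − 0.05475834)·85.8/622 = 0.020099862.
Tier 1: Wₕ = 0.60737617; term = 0.60737617²·(1 − 0.02908036)·34.5/511 = 0.024182265.
Sum = 0.044282127.
SE = √(0.044282127) = 0.2104.

0.2104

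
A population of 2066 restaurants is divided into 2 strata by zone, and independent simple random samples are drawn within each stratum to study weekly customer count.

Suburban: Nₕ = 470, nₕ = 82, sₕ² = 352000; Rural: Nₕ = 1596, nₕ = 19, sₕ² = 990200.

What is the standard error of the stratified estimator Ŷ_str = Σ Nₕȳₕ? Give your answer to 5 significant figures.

363250

Var(Ŷ_str) = Σₕ Nₕ²(1 − fₕ)sₕ²/nₕ.
Suburban: 470²·(1 − 82/470)·352000/82 = 7.8281366 × 10^8.
Rural: 1596²·(1 − 19/1596)·990200/19 = 1.3116981 × 10^11.
Sum = 1.3195262 × 10^11.
SE = √(1.3195262 × 10^11) = 363250.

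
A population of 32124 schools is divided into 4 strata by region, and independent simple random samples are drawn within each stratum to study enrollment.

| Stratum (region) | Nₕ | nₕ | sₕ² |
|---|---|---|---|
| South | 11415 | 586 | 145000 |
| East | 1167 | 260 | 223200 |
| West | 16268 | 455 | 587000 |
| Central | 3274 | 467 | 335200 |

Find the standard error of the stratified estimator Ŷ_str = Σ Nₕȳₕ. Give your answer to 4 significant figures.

Var(Ŷ_str) = Σₕ Nₕ²(1 − fₕ)sₕ²/nₕ.
South: 11415²·(1 − 586/11415)·145000/586 = 3.0586843 × 10^10.
East: 1167²·(1 − 260/1167)·223200/260 = 9.0865493 × 10^8.
West: 16268²·(1 − 455/16268)·587000/455 = 3.3187546 × 10^11.
Central: 3274²·(1 − 467/3274)·335200/467 = 6.5964187 × 10^9.
Sum = 3.6996738 × 10^11.
SE = √(3.6996738 × 10^11) = 608200.

608200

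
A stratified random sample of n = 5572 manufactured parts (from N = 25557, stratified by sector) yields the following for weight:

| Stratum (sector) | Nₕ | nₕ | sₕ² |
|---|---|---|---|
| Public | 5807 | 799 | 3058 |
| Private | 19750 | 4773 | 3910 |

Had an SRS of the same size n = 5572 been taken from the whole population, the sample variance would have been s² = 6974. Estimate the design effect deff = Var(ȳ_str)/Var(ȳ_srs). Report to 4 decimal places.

Var(ȳ_str) = Σ Wₕ²(1−fₕ)sₕ²/nₕ with Wₕ = Nₕ/25557:
  Public: (5807/25557)²·(1−799/5807)·3058/799 = 0.17040687
  Private: (19750/25557)²·(1−4773/19750)·3910/4773 = 0.37098599
  → Var(ȳ_str) = 0.54139286.
Var(ȳ_srs) = (1 − 5572/25557)·6974/5572 = 0.97873499.
deff = 0.54139286 / 0.97873499 = 0.5532.

0.5532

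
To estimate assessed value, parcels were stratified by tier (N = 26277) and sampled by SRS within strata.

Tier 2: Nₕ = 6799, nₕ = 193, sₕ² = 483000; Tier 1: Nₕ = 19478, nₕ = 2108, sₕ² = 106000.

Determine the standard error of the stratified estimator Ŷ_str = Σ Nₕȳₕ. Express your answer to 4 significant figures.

Var(Ŷ_str) = Σₕ Nₕ²(1 − fₕ)sₕ²/nₕ.
Tier 2: 6799²·(1 − 193/6799)·483000/193 = 1.1240184 × 10^11.
Tier 1: 19478²·(1 − 2108/19478)·106000/2108 = 1.7012943 × 10^10.
Sum = 1.2941478 × 10^11.
SE = √(1.2941478 × 10^11) = 359700.

359700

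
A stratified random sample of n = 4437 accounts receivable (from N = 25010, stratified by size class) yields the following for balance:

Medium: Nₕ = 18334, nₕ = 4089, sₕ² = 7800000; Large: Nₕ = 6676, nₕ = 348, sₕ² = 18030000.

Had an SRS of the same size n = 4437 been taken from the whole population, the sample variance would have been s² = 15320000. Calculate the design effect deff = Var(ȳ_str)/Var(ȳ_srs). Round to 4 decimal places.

1.5124

Var(ȳ_str) = Σ Wₕ²(1−fₕ)sₕ²/nₕ with Wₕ = Nₕ/25010:
  Medium: (18334/25010)²·(1−4089/18334)·7800000/4089 = 796.47067
  Large: (6676/25010)²·(1−348/6676)·18030000/348 = 3499.2252
  → Var(ȳ_str) = 4295.6959.
Var(ȳ_srs) = (1 − 4437/25010)·15320000/4437 = 2840.2284.
deff = 4295.6959 / 2840.2284 = 1.5124.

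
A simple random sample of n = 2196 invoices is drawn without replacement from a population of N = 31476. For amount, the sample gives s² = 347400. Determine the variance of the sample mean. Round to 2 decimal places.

147.16

Under SRS without replacement, Var(ȳ) = (1 − f)·s²/n with f = n/N = 2196/31476 = 0.06976744.
Var(ȳ) = (1 − 0.06976744)·347400/2196 = 0.93023256·158.19672 = 147.15974.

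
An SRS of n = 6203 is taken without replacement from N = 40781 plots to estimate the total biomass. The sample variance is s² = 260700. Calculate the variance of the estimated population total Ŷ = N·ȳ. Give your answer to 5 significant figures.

5.9265 × 10^10

Var(Ŷ) = N²·Var(ȳ) = N²·(1 − n/N)·s²/n.
f = 6203/40781 = 0.15210515; Var(ȳ) = 0.84789485·260700/6203 = 35.635368.
Var(Ŷ) = 40781² · 35.635368 = 5.9264823 × 10^10.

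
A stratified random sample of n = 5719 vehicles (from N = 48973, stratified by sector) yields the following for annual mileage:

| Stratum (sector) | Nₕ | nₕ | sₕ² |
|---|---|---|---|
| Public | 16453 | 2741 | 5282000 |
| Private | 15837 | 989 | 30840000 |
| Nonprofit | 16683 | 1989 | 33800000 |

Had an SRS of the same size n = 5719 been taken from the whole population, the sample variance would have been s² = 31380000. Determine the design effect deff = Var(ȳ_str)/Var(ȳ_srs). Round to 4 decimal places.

1.0267

Var(ȳ_str) = Σ Wₕ²(1−fₕ)sₕ²/nₕ with Wₕ = Nₕ/48973:
  Public: (16453/48973)²·(1−2741/16453)·5282000/2741 = 181.26829
  Private: (15837/48973)²·(1−989/15837)·30840000/989 = 3057.3527
  Nonprofit: (16683/48973)²·(1−1989/16683)·33800000/1989 = 1736.9315
  → Var(ȳ_str) = 4975.5525.
Var(ȳ_srs) = (1 − 5719/48973)·31380000/5719 = 4846.212.
deff = 4975.5525 / 4846.212 = 1.0267.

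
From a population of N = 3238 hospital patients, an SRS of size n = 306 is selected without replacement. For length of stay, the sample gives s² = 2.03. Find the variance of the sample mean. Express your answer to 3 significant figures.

Under SRS without replacement, Var(ȳ) = (1 − f)·s²/n with f = n/N = 306/3238 = 0.09450278.
Var(ȳ) = (1 − 0.09450278)·2.03/306 = 0.90549722·0.0066339869 = 0.0060070567.

0.00601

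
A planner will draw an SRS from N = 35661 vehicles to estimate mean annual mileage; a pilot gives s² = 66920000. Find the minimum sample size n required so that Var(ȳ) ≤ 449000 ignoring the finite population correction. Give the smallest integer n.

150

Without fpc, n₀ = s²/D = 66920000/449000 = 149.0423.
Rounding up, n = 150.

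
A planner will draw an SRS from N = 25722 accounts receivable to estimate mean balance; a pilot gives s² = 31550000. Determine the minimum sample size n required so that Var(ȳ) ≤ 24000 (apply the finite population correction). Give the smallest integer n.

1251

Without fpc, n₀ = s²/D = 31550000/24000 = 1314.5833.
With fpc, (1 − n/N)·s²/n ≤ D requires n ≥ n₀/(1 + n₀/N) = 1314.5833/(1 + 1314.5833/25722) = 1250.6651.
Rounding up, n = 1251.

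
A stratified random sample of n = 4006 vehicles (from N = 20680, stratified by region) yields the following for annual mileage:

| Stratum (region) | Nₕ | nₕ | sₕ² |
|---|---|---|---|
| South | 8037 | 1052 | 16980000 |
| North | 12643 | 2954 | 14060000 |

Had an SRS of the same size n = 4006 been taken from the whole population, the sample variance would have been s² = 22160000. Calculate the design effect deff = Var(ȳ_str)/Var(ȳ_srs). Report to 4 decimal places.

0.7807

Var(ȳ_str) = Σ Wₕ²(1−fₕ)sₕ²/nₕ with Wₕ = Nₕ/20680:
  South: (8037/20680)²·(1−1052/8037)·16980000/1052 = 2118.7575
  North: (12643/20680)²·(1−2954/12643)·14060000/2954 = 1363.3358
  → Var(ȳ_str) = 3482.0933.
Var(ȳ_srs) = (1 − 4006/20680)·22160000/4006 = 4460.1357.
deff = 3482.0933 / 4460.1357 = 0.7807.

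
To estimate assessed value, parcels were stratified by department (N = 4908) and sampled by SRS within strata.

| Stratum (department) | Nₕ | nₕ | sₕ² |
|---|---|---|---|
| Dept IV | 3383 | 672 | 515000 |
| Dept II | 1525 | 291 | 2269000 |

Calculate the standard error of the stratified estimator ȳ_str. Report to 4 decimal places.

30.0154

Var(ȳ_str) = Σₕ Wₕ²(1 − fₕ)sₕ²/nₕ with Wₕ = Nₕ/N, N = 4908.
Dept IV: Wₕ = 0.68928280; term = 0.68928280²·(1 − 0.19864026)·515000/672 = 291.78325.
Dept II: Wₕ = 0.31071720; term = 0.31071720²·(1 − 0.19081967)·2269000/291 = 609.1404.
Sum = 900.92365.
SE = √(900.92365) = 30.0154.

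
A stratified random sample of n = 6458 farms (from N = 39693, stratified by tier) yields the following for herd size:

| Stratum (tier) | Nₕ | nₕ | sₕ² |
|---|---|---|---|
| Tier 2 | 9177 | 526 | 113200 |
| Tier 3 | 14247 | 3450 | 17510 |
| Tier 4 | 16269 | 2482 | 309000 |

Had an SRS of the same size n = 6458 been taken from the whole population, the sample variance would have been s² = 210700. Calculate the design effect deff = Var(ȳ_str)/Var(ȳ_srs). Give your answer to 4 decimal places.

1.0639

Var(ȳ_str) = Σ Wₕ²(1−fₕ)sₕ²/nₕ with Wₕ = Nₕ/39693:
  Tier 2: (9177/39693)²·(1−526/9177)·113200/526 = 10.844259
  Tier 3: (14247/39693)²·(1−3450/14247)·17510/3450 = 0.49552518
  Tier 4: (16269/39693)²·(1−2482/16269)·309000/2482 = 17.723908
  → Var(ȳ_str) = 29.063692.
Var(ȳ_srs) = (1 − 6458/39693)·210700/6458 = 27.317959.
deff = 29.063692 / 27.317959 = 1.0639.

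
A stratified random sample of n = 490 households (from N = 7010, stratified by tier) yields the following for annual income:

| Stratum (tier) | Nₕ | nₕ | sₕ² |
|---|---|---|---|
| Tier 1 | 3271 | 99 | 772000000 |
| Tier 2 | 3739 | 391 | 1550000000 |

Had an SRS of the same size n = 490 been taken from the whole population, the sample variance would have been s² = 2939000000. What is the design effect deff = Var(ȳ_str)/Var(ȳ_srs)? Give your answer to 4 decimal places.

0.4762

Var(ȳ_str) = Σ Wₕ²(1−fₕ)sₕ²/nₕ with Wₕ = Nₕ/7010:
  Tier 1: (3271/7010)²·(1−99/3271)·772000000/99 = 1.6464926 × 10^6
  Tier 2: (3739/7010)²·(1−391/3739)·1550000000/391 = 1.0098569 × 10^6
  → Var(ȳ_str) = 2.6563495 × 10^6.
Var(ȳ_srs) = (1 − 490/7010)·2939000000/490 = 5.578701 × 10^6.
deff = (2.6563495 × 10^6) / (5.578701 × 10^6) = 0.4762.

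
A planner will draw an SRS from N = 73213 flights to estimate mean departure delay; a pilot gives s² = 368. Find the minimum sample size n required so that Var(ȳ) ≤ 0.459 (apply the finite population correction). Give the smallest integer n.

794

Without fpc, n₀ = s²/D = 368/0.459 = 801.7429.
With fpc, (1 − n/N)·s²/n ≤ D requires n ≥ n₀/(1 + n₀/N) = 801.7429/(1 + 801.7429/73213) = 793.0583.
Rounding up, n = 794.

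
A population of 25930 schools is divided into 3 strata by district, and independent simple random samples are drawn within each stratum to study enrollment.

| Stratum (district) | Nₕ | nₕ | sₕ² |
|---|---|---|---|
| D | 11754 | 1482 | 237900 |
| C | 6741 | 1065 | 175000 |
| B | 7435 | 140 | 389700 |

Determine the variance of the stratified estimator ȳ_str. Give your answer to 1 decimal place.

262.7

Var(ȳ_str) = Σₕ Wₕ²(1 − fₕ)sₕ²/nₕ with Wₕ = Nₕ/N, N = 25930.
D: Wₕ = 0.45329734; term = 0.45329734²·(1 − 0.12608474)·237900/1482 = 28.825835.
C: Wₕ = 0.25996915; term = 0.25996915²·(1 − 0.15798843)·175000/1065 = 9.3508291.
B: Wₕ = 0.28673351; term = 0.28673351²·(1 − 0.01882986)·389700/140 = 224.54511.
Sum = 262.72177.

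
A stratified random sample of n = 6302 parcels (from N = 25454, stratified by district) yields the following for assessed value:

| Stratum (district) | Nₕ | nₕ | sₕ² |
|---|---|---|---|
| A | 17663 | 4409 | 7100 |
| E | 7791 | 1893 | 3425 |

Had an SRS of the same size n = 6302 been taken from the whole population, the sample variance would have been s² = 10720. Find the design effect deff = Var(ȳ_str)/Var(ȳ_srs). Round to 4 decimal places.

Var(ȳ_str) = Σ Wₕ²(1−fₕ)sₕ²/nₕ with Wₕ = Nₕ/25454:
  A: (17663/25454)²·(1−4409/17663)·7100/4409 = 0.5818588
  E: (7791/25454)²·(1−1893/7791)·3425/1893 = 0.12832044
  → Var(ȳ_str) = 0.71017924.
Var(ȳ_srs) = (1 − 6302/25454)·10720/6302 = 1.2798954.
deff = 0.71017924 / 1.2798954 = 0.5549.

0.5549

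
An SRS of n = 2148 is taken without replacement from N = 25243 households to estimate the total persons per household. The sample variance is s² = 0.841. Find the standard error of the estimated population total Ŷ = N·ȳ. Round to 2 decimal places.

Var(Ŷ) = N²·Var(ȳ) = N²·(1 − n/N)·s²/n.
f = 2148/25243 = 0.08509290; Var(ȳ) = 0.91490710·0.841/2148 = 3.5821084 × 10^-4.
Var(Ŷ) = 25243² · (3.5821084 × 10^-4) = 228255.19.
SE(Ŷ) = √(228255.19) = 477.76.

477.76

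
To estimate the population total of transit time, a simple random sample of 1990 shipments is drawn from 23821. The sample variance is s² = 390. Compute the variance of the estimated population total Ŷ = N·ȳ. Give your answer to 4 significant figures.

1.019 × 10^8

Var(Ŷ) = N²·Var(ȳ) = N²·(1 − n/N)·s²/n.
f = 1990/23821 = 0.08353973; Var(ȳ) = 0.91646027·390/1990 = 0.17960779.
Var(Ŷ) = 23821² · 0.17960779 = 1.0191665 × 10^8.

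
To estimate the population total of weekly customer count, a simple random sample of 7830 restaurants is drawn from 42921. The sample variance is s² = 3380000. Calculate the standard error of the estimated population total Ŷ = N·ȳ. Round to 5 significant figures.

Var(Ŷ) = N²·Var(ȳ) = N²·(1 − n/N)·s²/n.
f = 7830/42921 = 0.18242818; Var(ȳ) = 0.81757182·3380000/7830 = 352.92372.
Var(Ŷ) = 42921² · 352.92372 = 6.501604 × 10^11.
SE(Ŷ) = √(6.501604 × 10^11) = 806330.

806330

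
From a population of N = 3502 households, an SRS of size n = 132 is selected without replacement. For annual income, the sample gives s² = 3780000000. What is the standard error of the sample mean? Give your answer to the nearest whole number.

Under SRS without replacement, Var(ȳ) = (1 − f)·s²/n with f = n/N = 132/3502 = 0.03769275.
Var(ȳ) = (1 − 0.03769275)·3780000000/132 = 0.96230725·2.8636364 × 10^7 = 2.755698 × 10^7.
SE(ȳ) = √(2.755698 × 10^7) = 5249.

5249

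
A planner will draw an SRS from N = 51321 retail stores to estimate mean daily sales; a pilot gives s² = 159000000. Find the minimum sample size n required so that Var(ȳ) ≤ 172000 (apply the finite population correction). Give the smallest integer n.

Without fpc, n₀ = s²/D = 159000000/172000 = 924.4186.
With fpc, (1 − n/N)·s²/n ≤ D requires n ≥ n₀/(1 + n₀/N) = 924.4186/(1 + 924.4186/51321) = 908.0621.
Rounding up, n = 909.

909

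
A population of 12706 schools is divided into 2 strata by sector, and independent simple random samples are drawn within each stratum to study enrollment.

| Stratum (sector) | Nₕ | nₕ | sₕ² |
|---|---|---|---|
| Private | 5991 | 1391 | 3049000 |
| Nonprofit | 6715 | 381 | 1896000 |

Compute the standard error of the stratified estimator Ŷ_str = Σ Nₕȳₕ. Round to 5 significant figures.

521600

Var(Ŷ_str) = Σₕ Nₕ²(1 − fₕ)sₕ²/nₕ.
Private: 5991²·(1 − 1391/5991)·3049000/1391 = 6.0407025 × 10^10.
Nonprofit: 6715²·(1 − 381/6715)·1896000/381 = 2.1165934 × 10^11.
Sum = 2.7206637 × 10^11.
SE = √(2.7206637 × 10^11) = 521600.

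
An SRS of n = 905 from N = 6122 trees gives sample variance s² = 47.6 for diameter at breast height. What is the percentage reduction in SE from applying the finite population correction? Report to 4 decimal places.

7.6868

f = n/N = 905/6122 = 0.14782751.
SE_no-fpc = √(s²/n) = 0.22933967; SE_fpc = √((1−f)s²/n) = 0.21171077.
Ratio = √(1−f) = 0.92313189. Reduction = 100·(1 − 0.92313189) = 7.6868%.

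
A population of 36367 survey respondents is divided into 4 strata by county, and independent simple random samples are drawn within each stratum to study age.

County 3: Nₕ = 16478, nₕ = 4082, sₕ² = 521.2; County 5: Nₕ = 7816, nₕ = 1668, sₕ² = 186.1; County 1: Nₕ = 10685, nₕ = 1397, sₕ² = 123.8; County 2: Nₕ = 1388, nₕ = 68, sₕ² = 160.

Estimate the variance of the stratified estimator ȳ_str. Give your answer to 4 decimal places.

0.0337

Var(ȳ_str) = Σₕ Wₕ²(1 − fₕ)sₕ²/nₕ with Wₕ = Nₕ/N, N = 36367.
County 3: Wₕ = 0.45310309; term = 0.45310309²·(1 − 0.24772424)·521.2/4082 = 0.019719801.
County 5: Wₕ = 0.21492012; term = 0.21492012²·(1 − 0.21340839)·186.1/1668 = 0.0040537203.
County 1: Wₕ = 0.29381032; term = 0.29381032²·(1 − 0.13074403)·123.8/1397 = 0.0066497607.
County 2: Wₕ = 0.03816647; term = 0.03816647²·(1 − 0.04899135)·160/68 = 0.003259564.
Sum = 0.033682846.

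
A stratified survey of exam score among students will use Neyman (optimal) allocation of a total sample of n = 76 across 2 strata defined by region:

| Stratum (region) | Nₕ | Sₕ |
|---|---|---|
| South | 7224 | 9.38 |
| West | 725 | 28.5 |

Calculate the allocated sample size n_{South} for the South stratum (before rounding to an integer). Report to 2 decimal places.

58.24

Neyman allocation: nₕ = n·NₕSₕ / Σⱼ NⱼSⱼ.
Σ NⱼSⱼ = 7224·9.38 + 725·28.5 = 88423.62.
n_{South} = 76·7224·9.38 / 88423.62 = 58.24.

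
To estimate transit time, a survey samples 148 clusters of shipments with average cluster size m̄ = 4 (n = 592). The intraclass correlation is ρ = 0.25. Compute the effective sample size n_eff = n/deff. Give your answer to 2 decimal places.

deff = 1 + (4 − 1)·0.25 = 1 + 0.75 = 1.75.
n_eff = 592 / 1.75 = 338.29.

338.29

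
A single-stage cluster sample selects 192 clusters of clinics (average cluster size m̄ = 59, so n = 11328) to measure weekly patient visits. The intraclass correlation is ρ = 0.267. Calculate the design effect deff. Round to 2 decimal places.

16.49

deff = 1 + (59 − 1)·0.267 = 1 + 15.486 = 16.486.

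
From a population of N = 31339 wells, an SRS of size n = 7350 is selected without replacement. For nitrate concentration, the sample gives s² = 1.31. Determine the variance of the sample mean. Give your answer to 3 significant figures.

1.36 × 10^-4

Under SRS without replacement, Var(ȳ) = (1 − f)·s²/n with f = n/N = 7350/31339 = 0.23453205.
Var(ȳ) = (1 − 0.23453205)·1.31/7350 = 0.76546795·1.7823129 × 10^-4 = 1.3643034 × 10^-4.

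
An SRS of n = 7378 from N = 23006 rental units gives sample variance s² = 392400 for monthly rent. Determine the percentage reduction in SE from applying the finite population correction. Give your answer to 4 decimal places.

17.5803

f = n/N = 7378/23006 = 0.32069895.
SE_no-fpc = √(s²/n) = 7.2928146; SE_fpc = √((1−f)s²/n) = 6.0107175.
Ratio = √(1−f) = 0.82419722. Reduction = 100·(1 − 0.82419722) = 17.5803%.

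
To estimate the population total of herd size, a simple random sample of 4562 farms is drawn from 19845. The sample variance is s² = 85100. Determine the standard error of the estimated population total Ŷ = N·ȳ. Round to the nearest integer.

75217

Var(Ŷ) = N²·Var(ȳ) = N²·(1 − n/N)·s²/n.
f = 4562/19845 = 0.22988158; Var(ȳ) = 0.77011842·85100/4562 = 14.365865.
Var(Ŷ) = 19845² · 14.365865 = 5.6576228 × 10^9.
SE(Ŷ) = √(5.6576228 × 10^9) = 75217.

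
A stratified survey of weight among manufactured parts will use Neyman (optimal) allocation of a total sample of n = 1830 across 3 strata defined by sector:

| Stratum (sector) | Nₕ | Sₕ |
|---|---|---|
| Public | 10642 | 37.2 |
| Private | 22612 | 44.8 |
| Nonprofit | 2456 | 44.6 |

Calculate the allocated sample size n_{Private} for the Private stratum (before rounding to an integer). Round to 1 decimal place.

1220.9

Neyman allocation: nₕ = n·NₕSₕ / Σⱼ NⱼSⱼ.
Σ NⱼSⱼ = 10642·37.2 + 22612·44.8 + 2456·44.6 = 1.5184376 × 10^6.
n_{Private} = 1830·22612·44.8 / (1.5184376 × 10^6) = 1220.9.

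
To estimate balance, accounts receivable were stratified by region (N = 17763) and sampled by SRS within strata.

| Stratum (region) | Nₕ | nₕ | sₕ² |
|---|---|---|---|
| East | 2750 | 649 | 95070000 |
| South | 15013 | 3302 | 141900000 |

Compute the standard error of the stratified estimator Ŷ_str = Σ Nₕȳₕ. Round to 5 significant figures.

Var(Ŷ_str) = Σₕ Nₕ²(1 − fₕ)sₕ²/nₕ.
East: 2750²·(1 − 649/2750)·95070000/649 = 8.463647 × 10^11.
South: 15013²·(1 − 3302/15013)·141900000/3302 = 7.5555623 × 10^12.
Sum = 8.401927 × 10^12.
SE = √(8.401927 × 10^12) = 2.8986 × 10^6.

2.8986 × 10^6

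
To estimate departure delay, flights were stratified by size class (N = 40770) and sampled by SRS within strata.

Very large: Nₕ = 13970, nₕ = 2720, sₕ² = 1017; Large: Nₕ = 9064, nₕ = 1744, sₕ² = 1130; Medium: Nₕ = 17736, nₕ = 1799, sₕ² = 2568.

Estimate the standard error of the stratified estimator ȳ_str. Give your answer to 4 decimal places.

Var(ȳ_str) = Σₕ Wₕ²(1 − fₕ)sₕ²/nₕ with Wₕ = Nₕ/N, N = 40770.
Very large: Wₕ = 0.34265391; term = 0.34265391²·(1 − 0.19470293)·1017/2720 = 0.035352453.
Large: Wₕ = 0.22232033; term = 0.22232033²·(1 − 0.19240953)·1130/1744 = 0.025863156.
Medium: Wₕ = 0.43502575; term = 0.43502575²·(1 − 0.10143212)·2568/1799 = 0.24274187.
Sum = 0.30395748.
SE = √(0.30395748) = 0.5513.

0.5513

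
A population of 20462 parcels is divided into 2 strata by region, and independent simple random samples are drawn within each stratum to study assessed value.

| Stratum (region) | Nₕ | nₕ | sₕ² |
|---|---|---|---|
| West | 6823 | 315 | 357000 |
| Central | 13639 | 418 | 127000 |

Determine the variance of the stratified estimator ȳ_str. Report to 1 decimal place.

Var(ȳ_str) = Σₕ Wₕ²(1 − fₕ)sₕ²/nₕ with Wₕ = Nₕ/N, N = 20462.
West: Wₕ = 0.33344737; term = 0.33344737²·(1 − 0.04616738)·357000/315 = 120.19445.
Central: Wₕ = 0.66655263; term = 0.66655263²·(1 − 0.03064741)·127000/418 = 130.85132.
Sum = 251.04577.

251.0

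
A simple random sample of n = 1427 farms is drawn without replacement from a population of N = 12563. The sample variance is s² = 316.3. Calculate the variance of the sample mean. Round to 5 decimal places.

0.19648

Under SRS without replacement, Var(ȳ) = (1 − f)·s²/n with f = n/N = 1427/12563 = 0.11358752.
Var(ȳ) = (1 − 0.11358752)·316.3/1427 = 0.88641248·0.22165382 = 0.19647671.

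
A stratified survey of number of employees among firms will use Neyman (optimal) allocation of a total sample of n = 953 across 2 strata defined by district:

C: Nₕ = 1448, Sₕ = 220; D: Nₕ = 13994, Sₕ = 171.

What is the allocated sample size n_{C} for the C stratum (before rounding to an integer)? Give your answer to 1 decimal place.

112.0

Neyman allocation: nₕ = n·NₕSₕ / Σⱼ NⱼSⱼ.
Σ NⱼSⱼ = 1448·220 + 13994·171 = 2.711534 × 10^6.
n_{C} = 953·1448·220 / (2.711534 × 10^6) = 112.0.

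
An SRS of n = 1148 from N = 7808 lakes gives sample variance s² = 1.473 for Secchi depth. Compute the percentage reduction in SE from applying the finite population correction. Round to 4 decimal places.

f = n/N = 1148/7808 = 0.14702869.
SE_no-fpc = √(s²/n) = 0.0358204; SE_fpc = √((1−f)s²/n) = 0.033082448.
Ratio = √(1−f) = 0.92356446. Reduction = 100·(1 − 0.92356446) = 7.6436%.

7.6436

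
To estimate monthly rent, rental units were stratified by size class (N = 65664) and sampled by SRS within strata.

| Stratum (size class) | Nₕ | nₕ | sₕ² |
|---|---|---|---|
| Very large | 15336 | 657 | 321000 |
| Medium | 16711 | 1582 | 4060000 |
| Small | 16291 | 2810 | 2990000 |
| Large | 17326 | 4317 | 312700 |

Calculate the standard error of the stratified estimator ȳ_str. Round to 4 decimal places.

Var(ȳ_str) = Σₕ Wₕ²(1 − fₕ)sₕ²/nₕ with Wₕ = Nₕ/N, N = 65664.
Very large: Wₕ = 0.23355263; term = 0.23355263²·(1 − 0.04284038)·321000/657 = 25.509008.
Medium: Wₕ = 0.25449257; term = 0.25449257²·(1 − 0.09466818)·4060000/1582 = 150.47957.
Small: Wₕ = 0.24809637; term = 0.24809637²·(1 − 0.17248788)·2990000/2810 = 54.197599.
Large: Wₕ = 0.26385843; term = 0.26385843²·(1 − 0.24916311)·312700/4317 = 3.7864601.
Sum = 233.97264.
SE = √(233.97264) = 15.2962.

15.2962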